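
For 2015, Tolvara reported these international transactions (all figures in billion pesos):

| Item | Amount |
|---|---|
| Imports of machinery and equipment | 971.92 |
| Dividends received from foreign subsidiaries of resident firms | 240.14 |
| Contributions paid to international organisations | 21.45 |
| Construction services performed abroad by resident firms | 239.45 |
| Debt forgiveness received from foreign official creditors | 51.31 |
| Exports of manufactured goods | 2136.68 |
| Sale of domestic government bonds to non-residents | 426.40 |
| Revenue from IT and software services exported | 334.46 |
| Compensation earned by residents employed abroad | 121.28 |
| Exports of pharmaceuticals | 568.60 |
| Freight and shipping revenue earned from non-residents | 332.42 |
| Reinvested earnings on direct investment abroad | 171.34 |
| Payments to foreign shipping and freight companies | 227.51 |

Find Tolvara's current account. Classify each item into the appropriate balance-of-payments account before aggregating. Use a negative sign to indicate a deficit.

2923.49

Goods: -971.92 + 2136.68 + 568.60 = 1733.36
Services: -227.51 + 334.46 + 332.42 + 239.45 = 678.82
Primary income: 240.14 + 121.28 + 171.34 = 532.76
Secondary income: -21.45
Current account = 1733.36 + 678.82 + 532.76 + (-21.45) = 2923.49
(Excluded from the current account — capital account: debt forgiveness received from foreign official creditors 51.31; financial account: sale of domestic government bonds to non-residents 426.40.)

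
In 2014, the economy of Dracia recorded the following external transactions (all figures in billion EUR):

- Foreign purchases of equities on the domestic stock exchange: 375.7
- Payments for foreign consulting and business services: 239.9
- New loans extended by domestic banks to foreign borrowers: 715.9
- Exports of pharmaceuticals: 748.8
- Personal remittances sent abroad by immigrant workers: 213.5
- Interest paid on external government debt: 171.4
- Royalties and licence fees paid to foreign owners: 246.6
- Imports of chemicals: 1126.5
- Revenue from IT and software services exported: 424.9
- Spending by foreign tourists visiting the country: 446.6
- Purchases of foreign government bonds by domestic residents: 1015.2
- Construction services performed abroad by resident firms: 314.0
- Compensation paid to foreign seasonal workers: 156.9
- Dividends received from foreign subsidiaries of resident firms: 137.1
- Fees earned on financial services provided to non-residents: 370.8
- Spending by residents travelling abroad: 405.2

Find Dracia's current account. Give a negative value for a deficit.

-117.8

Goods: -1126.5 + 748.8 = -377.7
Services: -239.9 + 446.6 + 370.8 + 314.0 - 246.6 + 424.9 - 405.2 = 664.6
Primary income: -171.4 + 137.1 - 156.9 = -191.2
Secondary income: -213.5
Current account = (-377.7) + 664.6 + (-191.2) + (-213.5) = -117.8
(Excluded from the current account — financial account: foreign purchases of equities on the domestic stock exchange 375.7, new loans extended by domestic banks to foreign borrowers 715.9, purchases of foreign government bonds by domestic residents 1015.2.)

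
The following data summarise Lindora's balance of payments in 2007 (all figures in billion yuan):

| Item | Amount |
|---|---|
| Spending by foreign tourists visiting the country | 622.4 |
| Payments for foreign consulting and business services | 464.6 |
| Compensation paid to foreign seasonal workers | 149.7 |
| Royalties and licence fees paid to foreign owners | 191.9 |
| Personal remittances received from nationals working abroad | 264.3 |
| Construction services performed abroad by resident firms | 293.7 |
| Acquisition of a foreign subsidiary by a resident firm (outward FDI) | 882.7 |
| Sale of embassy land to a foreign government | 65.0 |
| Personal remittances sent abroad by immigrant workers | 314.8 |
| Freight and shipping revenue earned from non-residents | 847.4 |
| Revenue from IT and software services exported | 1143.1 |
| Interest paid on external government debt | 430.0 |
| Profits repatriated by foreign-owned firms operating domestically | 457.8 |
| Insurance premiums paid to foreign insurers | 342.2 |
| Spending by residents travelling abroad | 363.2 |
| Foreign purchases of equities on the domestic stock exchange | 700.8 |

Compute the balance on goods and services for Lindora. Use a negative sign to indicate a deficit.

Services: 293.7 + 622.4 - 191.9 + 1143.1 - 363.2 - 342.2 - 464.6 + 847.4 = 1544.7
Trade balance = 0.0 + 1544.7 = 1544.7
(Excluded from the trade balance — primary income: compensation paid to foreign seasonal workers 149.7, interest paid on external government debt 430.0, profits repatriated by foreign-owned firms operating domestically 457.8; secondary income: personal remittances received from nationals working abroad 264.3, personal remittances sent abroad by immigrant workers 314.8; financial account: acquisition of a foreign subsidiary by a resident firm (outward FDI) 882.7, foreign purchases of equities on the domestic stock exchange 700.8; capital account: sale of embassy land to a foreign government 65.0.)

1544.7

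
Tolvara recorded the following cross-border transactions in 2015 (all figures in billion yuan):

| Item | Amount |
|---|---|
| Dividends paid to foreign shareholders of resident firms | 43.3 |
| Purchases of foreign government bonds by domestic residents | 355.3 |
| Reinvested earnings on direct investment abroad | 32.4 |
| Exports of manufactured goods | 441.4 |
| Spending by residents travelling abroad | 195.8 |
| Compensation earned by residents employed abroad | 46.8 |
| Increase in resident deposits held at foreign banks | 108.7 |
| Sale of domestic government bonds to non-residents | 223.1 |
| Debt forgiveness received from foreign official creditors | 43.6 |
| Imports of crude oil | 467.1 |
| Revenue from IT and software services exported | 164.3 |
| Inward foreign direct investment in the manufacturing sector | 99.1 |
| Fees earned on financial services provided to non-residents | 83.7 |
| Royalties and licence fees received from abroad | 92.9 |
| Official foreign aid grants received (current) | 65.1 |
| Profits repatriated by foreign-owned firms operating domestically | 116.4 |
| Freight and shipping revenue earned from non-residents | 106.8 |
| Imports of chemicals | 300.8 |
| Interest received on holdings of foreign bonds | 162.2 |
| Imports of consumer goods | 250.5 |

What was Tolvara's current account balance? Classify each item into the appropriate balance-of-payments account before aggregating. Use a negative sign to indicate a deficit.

Goods: -300.8 + 441.4 - 467.1 - 250.5 = -577.0
Services: 106.8 - 195.8 + 92.9 + 164.3 + 83.7 = 251.9
Primary income: 46.8 + 32.4 - 43.3 - 116.4 + 162.2 = 81.7
Secondary income: 65.1
Current account = (-577.0) + 251.9 + 81.7 + 65.1 = -178.3
(Excluded from the current account — financial account: purchases of foreign government bonds by domestic residents 355.3, increase in resident deposits held at foreign banks 108.7, sale of domestic government bonds to non-residents 223.1, inward foreign direct investment in the manufacturing sector 99.1; capital account: debt forgiveness received from foreign official creditors 43.6.)

-178.3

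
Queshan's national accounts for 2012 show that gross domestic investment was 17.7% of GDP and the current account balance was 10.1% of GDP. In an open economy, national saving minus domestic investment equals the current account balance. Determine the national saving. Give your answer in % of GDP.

27.8

S = I + CA = 17.7 + 10.1 = 27.8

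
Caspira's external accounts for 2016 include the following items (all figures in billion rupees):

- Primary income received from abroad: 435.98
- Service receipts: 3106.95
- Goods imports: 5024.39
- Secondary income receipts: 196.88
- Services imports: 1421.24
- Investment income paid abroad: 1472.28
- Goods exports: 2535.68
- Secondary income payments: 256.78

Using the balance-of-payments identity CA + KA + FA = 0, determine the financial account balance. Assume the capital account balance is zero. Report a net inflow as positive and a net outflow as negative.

Goods balance = 2535.68 - 5024.39 = -2488.71
Services balance = 3106.95 - 1421.24 = 1685.71
Trade balance (goods + services) = -2488.71 + 1685.71 = -803.00
Net primary income = 435.98 - 1472.28 = -1036.30
Net secondary income = 196.88 - 256.78 = -59.90
Current account = -803.00 + (-1036.30) + (-59.90) = -1899.20
Financial account = -(-1899.20) = 1899.20

1899.20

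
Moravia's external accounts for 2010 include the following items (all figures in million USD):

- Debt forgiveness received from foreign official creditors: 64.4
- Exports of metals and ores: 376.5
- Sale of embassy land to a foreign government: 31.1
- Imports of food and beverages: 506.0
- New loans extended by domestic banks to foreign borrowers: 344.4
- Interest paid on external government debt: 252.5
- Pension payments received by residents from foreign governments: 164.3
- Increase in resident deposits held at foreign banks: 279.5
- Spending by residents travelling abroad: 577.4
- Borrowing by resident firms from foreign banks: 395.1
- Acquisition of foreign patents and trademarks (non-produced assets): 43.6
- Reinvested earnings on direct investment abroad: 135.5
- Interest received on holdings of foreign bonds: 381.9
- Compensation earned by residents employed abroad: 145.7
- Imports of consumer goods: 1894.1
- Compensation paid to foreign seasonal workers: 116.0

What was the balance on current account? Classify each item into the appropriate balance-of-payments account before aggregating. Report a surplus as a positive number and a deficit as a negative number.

Goods: -1894.1 + 376.5 - 506.0 = -2023.6
Services: -577.4
Primary income: 145.7 + 381.9 - 116.0 + 135.5 - 252.5 = 294.6
Secondary income: 164.3
Current account = (-2023.6) + (-577.4) + 294.6 + 164.3 = -2142.1
(Excluded from the current account — capital account: debt forgiveness received from foreign official creditors 64.4, sale of embassy land to a foreign government 31.1, acquisition of foreign patents and trademarks (non-produced assets) 43.6; financial account: new loans extended by domestic banks to foreign borrowers 344.4, increase in resident deposits held at foreign banks 279.5, borrowing by resident firms from foreign banks 395.1.)

-2142.1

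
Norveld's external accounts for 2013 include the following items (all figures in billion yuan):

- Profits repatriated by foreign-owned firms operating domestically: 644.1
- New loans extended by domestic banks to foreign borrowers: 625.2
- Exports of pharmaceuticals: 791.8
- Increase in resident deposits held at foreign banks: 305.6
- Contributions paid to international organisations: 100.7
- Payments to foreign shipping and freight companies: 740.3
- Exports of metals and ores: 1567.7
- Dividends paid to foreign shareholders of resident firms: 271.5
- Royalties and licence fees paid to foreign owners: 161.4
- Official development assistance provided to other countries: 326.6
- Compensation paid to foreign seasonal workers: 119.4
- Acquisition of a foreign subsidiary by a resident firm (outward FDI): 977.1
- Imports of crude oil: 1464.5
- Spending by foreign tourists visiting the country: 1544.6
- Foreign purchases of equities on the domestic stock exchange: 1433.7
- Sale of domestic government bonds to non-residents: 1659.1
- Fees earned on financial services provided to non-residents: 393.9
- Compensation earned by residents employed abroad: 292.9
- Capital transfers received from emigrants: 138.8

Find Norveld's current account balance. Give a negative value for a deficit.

762.4

Goods: 791.8 - 1464.5 + 1567.7 = 895.0
Services: 1544.6 + 393.9 - 740.3 - 161.4 = 1036.8
Primary income: 292.9 - 644.1 - 119.4 - 271.5 = -742.1
Secondary income: -100.7 - 326.6 = -427.3
Current account = 895.0 + 1036.8 + (-742.1) + (-427.3) = 762.4
(Excluded from the current account — financial account: new loans extended by domestic banks to foreign borrowers 625.2, increase in resident deposits held at foreign banks 305.6, acquisition of a foreign subsidiary by a resident firm (outward FDI) 977.1, foreign purchases of equities on the domestic stock exchange 1433.7, sale of domestic government bonds to non-residents 1659.1; capital account: capital transfers received from emigrants 138.8.)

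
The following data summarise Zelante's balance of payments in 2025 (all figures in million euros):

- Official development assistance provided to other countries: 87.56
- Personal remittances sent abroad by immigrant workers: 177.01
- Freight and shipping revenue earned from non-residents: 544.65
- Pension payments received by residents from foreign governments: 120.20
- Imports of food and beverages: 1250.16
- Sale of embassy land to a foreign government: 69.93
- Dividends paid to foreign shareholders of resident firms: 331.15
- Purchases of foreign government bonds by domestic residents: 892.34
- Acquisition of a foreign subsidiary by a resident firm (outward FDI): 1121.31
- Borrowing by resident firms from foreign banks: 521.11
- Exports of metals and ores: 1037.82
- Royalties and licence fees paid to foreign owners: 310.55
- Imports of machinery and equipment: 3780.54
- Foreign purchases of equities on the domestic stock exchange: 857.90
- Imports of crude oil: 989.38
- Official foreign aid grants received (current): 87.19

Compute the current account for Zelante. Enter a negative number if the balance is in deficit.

-5136.49

Goods: -1250.16 + 1037.82 - 3780.54 - 989.38 = -4982.26
Services: -310.55 + 544.65 = 234.10
Primary income: -331.15
Secondary income: 87.19 - 87.56 - 177.01 + 120.20 = -57.18
Current account = (-4982.26) + 234.10 + (-331.15) + (-57.18) = -5136.49
(Excluded from the current account — capital account: sale of embassy land to a foreign government 69.93; financial account: purchases of foreign government bonds by domestic residents 892.34, acquisition of a foreign subsidiary by a resident firm (outward FDI) 1121.31, borrowing by resident firms from foreign banks 521.11, foreign purchases of equities on the domestic stock exchange 857.90.)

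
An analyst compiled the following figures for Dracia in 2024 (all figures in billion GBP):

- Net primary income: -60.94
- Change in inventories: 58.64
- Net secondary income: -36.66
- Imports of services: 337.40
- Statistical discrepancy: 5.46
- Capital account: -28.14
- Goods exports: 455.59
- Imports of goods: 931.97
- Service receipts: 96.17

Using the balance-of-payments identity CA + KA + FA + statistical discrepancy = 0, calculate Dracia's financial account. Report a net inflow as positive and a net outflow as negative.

837.89

Goods balance = 455.59 - 931.97 = -476.38
Services balance = 96.17 - 337.40 = -241.23
Trade balance (goods + services) = -476.38 + (-241.23) = -717.61
Net primary income = -60.94
Net secondary income = -36.66
Current account = -717.61 + (-60.94) + (-36.66) = -815.21
Financial account = -(-815.21 + (-28.14) + 5.46) = 837.89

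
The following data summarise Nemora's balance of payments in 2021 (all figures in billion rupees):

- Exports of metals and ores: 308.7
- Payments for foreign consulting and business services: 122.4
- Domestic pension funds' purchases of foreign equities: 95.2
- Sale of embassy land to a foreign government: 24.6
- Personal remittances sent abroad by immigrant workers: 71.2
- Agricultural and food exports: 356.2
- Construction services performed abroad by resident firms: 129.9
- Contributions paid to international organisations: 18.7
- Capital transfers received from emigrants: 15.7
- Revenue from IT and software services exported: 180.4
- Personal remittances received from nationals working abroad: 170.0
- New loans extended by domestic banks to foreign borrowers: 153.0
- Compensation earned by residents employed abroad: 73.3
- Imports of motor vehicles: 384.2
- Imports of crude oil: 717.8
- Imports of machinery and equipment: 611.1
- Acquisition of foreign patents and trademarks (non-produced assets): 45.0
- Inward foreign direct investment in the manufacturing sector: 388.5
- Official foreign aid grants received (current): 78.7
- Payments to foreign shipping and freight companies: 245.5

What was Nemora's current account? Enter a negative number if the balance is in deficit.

-873.7

Goods: 356.2 - 611.1 - 384.2 + 308.7 - 717.8 = -1048.2
Services: -122.4 + 129.9 - 245.5 + 180.4 = -57.6
Primary income: 73.3
Secondary income: 170.0 + 78.7 - 71.2 - 18.7 = 158.8
Current account = (-1048.2) + (-57.6) + 73.3 + 158.8 = -873.7
(Excluded from the current account — financial account: domestic pension funds' purchases of foreign equities 95.2, new loans extended by domestic banks to foreign borrowers 153.0, inward foreign direct investment in the manufacturing sector 388.5; capital account: sale of embassy land to a foreign government 24.6, capital transfers received from emigrants 15.7, acquisition of foreign patents and trademarks (non-produced assets) 45.0.)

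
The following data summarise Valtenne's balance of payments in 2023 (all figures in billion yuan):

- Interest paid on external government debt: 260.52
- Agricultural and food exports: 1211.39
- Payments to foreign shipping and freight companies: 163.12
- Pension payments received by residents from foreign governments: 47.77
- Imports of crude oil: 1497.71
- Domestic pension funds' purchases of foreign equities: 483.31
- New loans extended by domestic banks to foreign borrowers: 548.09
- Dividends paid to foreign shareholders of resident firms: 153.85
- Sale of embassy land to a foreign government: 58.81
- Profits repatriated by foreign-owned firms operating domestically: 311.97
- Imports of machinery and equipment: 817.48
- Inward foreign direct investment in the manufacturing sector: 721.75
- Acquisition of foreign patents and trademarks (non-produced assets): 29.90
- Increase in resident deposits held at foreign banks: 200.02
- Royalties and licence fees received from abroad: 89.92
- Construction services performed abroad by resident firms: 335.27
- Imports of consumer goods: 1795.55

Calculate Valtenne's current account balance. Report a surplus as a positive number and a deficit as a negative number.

-3315.85

Goods: -1497.71 + 1211.39 - 817.48 - 1795.55 = -2899.35
Services: -163.12 + 89.92 + 335.27 = 262.07
Primary income: -153.85 - 311.97 - 260.52 = -726.34
Secondary income: 47.77
Current account = (-2899.35) + 262.07 + (-726.34) + 47.77 = -3315.85
(Excluded from the current account — financial account: domestic pension funds' purchases of foreign equities 483.31, new loans extended by domestic banks to foreign borrowers 548.09, inward foreign direct investment in the manufacturing sector 721.75, increase in resident deposits held at foreign banks 200.02; capital account: sale of embassy land to a foreign government 58.81, acquisition of foreign patents and trademarks (non-produced assets) 29.90.)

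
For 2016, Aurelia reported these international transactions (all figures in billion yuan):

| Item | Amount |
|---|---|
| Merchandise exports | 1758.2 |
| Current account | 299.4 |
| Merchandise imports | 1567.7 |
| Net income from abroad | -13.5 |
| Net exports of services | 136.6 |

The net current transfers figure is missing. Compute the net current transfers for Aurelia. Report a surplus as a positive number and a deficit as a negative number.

Current account = goods balance + services balance + net primary income + net secondary income
Sum of the known components = 313.6
Net current transfers = CA - (known components) = 299.4 - 313.6 = -14.2

-14.2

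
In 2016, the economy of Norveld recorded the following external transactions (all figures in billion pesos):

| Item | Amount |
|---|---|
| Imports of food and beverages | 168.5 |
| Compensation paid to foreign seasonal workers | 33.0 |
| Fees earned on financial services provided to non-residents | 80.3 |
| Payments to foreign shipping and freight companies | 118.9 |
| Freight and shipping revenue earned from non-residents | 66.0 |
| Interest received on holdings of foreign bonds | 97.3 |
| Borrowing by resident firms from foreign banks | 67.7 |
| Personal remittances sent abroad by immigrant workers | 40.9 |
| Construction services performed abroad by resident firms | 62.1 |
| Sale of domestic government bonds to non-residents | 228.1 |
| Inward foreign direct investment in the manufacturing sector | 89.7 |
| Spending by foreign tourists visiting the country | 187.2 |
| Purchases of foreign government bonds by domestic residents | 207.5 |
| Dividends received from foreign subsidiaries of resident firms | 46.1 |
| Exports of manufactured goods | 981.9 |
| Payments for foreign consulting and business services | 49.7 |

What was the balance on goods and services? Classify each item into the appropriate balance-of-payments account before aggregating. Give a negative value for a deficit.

Goods: -168.5 + 981.9 = 813.4
Services: -49.7 - 118.9 + 66.0 + 187.2 + 62.1 + 80.3 = 227.0
Trade balance = 813.4 + 227.0 = 1040.4
(Excluded from the trade balance — primary income: compensation paid to foreign seasonal workers 33.0, interest received on holdings of foreign bonds 97.3, dividends received from foreign subsidiaries of resident firms 46.1; financial account: borrowing by resident firms from foreign banks 67.7, sale of domestic government bonds to non-residents 228.1, inward foreign direct investment in the manufacturing sector 89.7, purchases of foreign government bonds by domestic residents 207.5; secondary income: personal remittances sent abroad by immigrant workers 40.9.)

1040.4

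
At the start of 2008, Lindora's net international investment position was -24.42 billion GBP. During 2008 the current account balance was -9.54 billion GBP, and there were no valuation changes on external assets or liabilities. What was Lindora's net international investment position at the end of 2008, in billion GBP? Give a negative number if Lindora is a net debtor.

With no valuation effects, change in NIIP = current account = -9.54
End-of-year NIIP = -24.42 + (-9.54) = -33.96

-33.96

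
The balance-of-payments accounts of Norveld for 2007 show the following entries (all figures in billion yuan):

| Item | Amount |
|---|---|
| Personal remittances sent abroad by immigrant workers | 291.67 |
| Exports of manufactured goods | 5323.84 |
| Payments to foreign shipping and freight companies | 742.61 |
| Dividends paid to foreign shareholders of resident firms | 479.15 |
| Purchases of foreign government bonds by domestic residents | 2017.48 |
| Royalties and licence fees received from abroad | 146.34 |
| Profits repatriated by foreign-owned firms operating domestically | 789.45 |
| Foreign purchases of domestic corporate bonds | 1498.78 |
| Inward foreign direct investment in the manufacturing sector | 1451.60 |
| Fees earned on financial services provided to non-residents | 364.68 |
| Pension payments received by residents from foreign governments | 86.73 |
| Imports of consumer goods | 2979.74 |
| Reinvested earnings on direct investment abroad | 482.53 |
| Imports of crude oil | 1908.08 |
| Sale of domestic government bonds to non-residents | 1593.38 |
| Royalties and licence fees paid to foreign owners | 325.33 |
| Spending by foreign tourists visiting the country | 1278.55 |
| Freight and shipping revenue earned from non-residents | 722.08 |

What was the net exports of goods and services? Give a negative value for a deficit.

1879.73

Goods: -1908.08 - 2979.74 + 5323.84 = 436.02
Services: 722.08 - 742.61 + 146.34 + 364.68 - 325.33 + 1278.55 = 1443.71
Trade balance = 436.02 + 1443.71 = 1879.73
(Excluded from the trade balance — secondary income: personal remittances sent abroad by immigrant workers 291.67, pension payments received by residents from foreign governments 86.73; primary income: dividends paid to foreign shareholders of resident firms 479.15, profits repatriated by foreign-owned firms operating domestically 789.45, reinvested earnings on direct investment abroad 482.53; financial account: purchases of foreign government bonds by domestic residents 2017.48, foreign purchases of domestic corporate bonds 1498.78, inward foreign direct investment in the manufacturing sector 1451.60, sale of domestic government bonds to non-residents 1593.38.)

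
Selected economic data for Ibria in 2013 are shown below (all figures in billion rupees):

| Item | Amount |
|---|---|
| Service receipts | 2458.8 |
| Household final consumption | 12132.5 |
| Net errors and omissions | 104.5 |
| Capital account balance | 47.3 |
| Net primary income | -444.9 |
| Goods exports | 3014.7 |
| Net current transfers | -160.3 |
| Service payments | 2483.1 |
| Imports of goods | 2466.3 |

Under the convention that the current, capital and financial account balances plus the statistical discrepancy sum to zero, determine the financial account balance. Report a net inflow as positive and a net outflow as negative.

-70.7

Goods balance = 3014.7 - 2466.3 = 548.4
Services balance = 2458.8 - 2483.1 = -24.3
Trade balance (goods + services) = 548.4 + (-24.3) = 524.1
Net primary income = -444.9
Net secondary income = -160.3
Current account = 524.1 + (-444.9) + (-160.3) = -81.1
Financial account = -(-81.1 + 47.3 + 104.5) = -70.7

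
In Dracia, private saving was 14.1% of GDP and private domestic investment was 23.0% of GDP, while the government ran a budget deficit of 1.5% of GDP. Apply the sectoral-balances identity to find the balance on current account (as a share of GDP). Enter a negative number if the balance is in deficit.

By the sectoral-balances identity, CA = (S_private - I) + (T - G).
Private balance = 14.1 - 23.0 = -8.9
Government balance (T - G) = -1.5
CA = -8.9 + (-1.5) = -10.4

-10.4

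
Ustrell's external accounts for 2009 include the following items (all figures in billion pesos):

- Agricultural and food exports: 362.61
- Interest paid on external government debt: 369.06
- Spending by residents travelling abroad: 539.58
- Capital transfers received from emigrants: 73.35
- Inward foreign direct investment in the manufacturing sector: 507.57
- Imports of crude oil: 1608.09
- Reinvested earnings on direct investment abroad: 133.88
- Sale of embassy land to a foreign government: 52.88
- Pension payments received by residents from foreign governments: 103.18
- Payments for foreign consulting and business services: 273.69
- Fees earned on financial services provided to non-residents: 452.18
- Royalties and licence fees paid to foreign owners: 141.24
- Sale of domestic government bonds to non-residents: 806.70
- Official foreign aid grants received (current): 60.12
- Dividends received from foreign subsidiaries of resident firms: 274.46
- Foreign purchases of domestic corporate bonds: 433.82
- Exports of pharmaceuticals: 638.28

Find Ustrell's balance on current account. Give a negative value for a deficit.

Goods: 638.28 + 362.61 - 1608.09 = -607.20
Services: 452.18 - 539.58 - 141.24 - 273.69 = -502.33
Primary income: 133.88 + 274.46 - 369.06 = 39.28
Secondary income: 103.18 + 60.12 = 163.30
Current account = (-607.20) + (-502.33) + 39.28 + 163.30 = -906.95
(Excluded from the current account — capital account: capital transfers received from emigrants 73.35, sale of embassy land to a foreign government 52.88; financial account: inward foreign direct investment in the manufacturing sector 507.57, sale of domestic government bonds to non-residents 806.70, foreign purchases of domestic corporate bonds 433.82.)

-906.95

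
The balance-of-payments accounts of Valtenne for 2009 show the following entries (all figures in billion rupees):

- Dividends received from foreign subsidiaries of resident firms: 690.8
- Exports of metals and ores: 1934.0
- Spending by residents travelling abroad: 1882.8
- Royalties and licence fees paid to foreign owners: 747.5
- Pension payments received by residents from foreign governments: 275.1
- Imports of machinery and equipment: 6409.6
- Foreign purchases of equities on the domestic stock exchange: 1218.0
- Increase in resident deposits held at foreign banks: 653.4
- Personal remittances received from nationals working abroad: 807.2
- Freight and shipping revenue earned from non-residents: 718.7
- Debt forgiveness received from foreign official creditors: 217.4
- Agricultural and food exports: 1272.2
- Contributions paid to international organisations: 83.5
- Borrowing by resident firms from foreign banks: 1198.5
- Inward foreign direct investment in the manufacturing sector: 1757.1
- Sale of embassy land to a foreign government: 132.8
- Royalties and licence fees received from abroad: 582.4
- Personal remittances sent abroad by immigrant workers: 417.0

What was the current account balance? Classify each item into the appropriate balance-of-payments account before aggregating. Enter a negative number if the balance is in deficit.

-3260.0

Goods: 1934.0 - 6409.6 + 1272.2 = -3203.4
Services: -747.5 - 1882.8 + 718.7 + 582.4 = -1329.2
Primary income: 690.8
Secondary income: 807.2 - 417.0 + 275.1 - 83.5 = 581.8
Current account = (-3203.4) + (-1329.2) + 690.8 + 581.8 = -3260.0
(Excluded from the current account — financial account: foreign purchases of equities on the domestic stock exchange 1218.0, increase in resident deposits held at foreign banks 653.4, borrowing by resident firms from foreign banks 1198.5, inward foreign direct investment in the manufacturing sector 1757.1; capital account: debt forgiveness received from foreign official creditors 217.4, sale of embassy land to a foreign government 132.8.)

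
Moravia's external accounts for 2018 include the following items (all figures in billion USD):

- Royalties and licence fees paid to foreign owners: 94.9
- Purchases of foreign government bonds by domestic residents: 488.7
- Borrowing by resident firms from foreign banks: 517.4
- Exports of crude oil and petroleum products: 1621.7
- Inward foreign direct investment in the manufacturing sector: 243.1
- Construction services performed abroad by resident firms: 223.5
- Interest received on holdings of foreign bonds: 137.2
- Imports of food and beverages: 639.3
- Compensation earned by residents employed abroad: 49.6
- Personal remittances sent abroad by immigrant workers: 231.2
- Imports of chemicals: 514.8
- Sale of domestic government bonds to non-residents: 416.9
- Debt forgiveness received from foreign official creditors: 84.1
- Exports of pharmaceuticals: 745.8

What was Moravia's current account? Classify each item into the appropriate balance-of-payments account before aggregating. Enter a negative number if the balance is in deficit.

Goods: 745.8 + 1621.7 - 639.3 - 514.8 = 1213.4
Services: 223.5 - 94.9 = 128.6
Primary income: 137.2 + 49.6 = 186.8
Secondary income: -231.2
Current account = 1213.4 + 128.6 + 186.8 + (-231.2) = 1297.6
(Excluded from the current account — financial account: purchases of foreign government bonds by domestic residents 488.7, borrowing by resident firms from foreign banks 517.4, inward foreign direct investment in the manufacturing sector 243.1, sale of domestic government bonds to non-residents 416.9; capital account: debt forgiveness received from foreign official creditors 84.1.)

1297.6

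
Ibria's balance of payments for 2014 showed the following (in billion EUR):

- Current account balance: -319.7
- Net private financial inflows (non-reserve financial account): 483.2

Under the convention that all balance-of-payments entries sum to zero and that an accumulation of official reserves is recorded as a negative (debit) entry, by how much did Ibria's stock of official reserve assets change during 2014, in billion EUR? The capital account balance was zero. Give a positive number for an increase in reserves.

163.5

Official reserve transactions balance = -((-319.7) + 483.2) = -163.5
An accumulation of reserves is recorded as a debit (negative entry), so the change in the stock of reserves is the negative of that balance.
Change in official reserves = -(-163.5) = 163.5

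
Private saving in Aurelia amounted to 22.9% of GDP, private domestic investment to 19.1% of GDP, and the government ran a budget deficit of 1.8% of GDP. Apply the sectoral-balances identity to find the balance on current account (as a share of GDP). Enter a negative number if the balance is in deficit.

2.0

By the sectoral-balances identity, CA = (S_private - I) + (T - G).
Private balance = 22.9 - 19.1 = 3.8
Government balance (T - G) = -1.8
CA = 3.8 + (-1.8) = 2.0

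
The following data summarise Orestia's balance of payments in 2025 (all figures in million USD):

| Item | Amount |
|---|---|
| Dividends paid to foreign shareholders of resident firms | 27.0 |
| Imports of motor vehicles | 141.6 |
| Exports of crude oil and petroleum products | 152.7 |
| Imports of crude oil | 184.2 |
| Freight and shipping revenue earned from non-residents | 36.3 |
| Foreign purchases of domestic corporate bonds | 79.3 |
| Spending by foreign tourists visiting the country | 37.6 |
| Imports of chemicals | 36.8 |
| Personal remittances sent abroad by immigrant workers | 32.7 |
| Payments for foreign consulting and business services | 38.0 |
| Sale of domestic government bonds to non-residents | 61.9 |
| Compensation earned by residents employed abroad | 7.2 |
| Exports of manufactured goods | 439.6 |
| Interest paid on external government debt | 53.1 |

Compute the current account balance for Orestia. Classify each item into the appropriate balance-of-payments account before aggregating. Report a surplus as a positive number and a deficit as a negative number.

160.0

Goods: -36.8 + 152.7 - 184.2 + 439.6 - 141.6 = 229.7
Services: -38.0 + 37.6 + 36.3 = 35.9
Primary income: 7.2 - 53.1 - 27.0 = -72.9
Secondary income: -32.7
Current account = 229.7 + 35.9 + (-72.9) + (-32.7) = 160.0
(Excluded from the current account — financial account: foreign purchases of domestic corporate bonds 79.3, sale of domestic government bonds to non-residents 61.9.)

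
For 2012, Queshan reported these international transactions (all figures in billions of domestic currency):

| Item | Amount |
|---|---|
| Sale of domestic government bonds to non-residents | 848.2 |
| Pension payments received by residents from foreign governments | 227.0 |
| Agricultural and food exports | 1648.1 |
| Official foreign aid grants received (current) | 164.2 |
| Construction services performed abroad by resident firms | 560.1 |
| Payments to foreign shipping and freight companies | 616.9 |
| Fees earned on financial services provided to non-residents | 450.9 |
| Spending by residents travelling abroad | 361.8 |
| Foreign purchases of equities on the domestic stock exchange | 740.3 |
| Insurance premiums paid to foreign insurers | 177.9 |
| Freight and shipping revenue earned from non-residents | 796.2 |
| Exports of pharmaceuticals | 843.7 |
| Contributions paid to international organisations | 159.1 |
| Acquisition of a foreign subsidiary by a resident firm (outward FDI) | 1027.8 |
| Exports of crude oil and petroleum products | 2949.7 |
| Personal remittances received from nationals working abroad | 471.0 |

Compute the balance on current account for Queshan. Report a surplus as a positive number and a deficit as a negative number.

6795.2

Goods: 843.7 + 2949.7 + 1648.1 = 5441.5
Services: -177.9 + 796.2 - 361.8 - 616.9 + 450.9 + 560.1 = 650.6
Secondary income: -159.1 + 227.0 + 164.2 + 471.0 = 703.1
Current account = 5441.5 + 650.6 + 703.1 = 6795.2
(Excluded from the current account — financial account: sale of domestic government bonds to non-residents 848.2, foreign purchases of equities on the domestic stock exchange 740.3, acquisition of a foreign subsidiary by a resident firm (outward FDI) 1027.8.)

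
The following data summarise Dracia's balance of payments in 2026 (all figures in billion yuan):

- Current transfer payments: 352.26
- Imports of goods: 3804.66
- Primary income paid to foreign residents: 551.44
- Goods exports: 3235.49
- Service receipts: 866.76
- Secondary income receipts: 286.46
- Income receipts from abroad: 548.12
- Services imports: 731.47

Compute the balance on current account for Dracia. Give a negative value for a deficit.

Goods balance = 3235.49 - 3804.66 = -569.17
Services balance = 866.76 - 731.47 = 135.29
Trade balance (goods + services) = -569.17 + 135.29 = -433.88
Net primary income = 548.12 - 551.44 = -3.32
Net secondary income = 286.46 - 352.26 = -65.80
Current account = -433.88 + (-3.32) + (-65.80) = -503.00

-503.00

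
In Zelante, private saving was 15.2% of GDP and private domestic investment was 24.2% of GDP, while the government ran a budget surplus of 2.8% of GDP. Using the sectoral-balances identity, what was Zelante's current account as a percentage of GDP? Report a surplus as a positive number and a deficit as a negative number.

By the sectoral-balances identity, CA = (S_private - I) + (T - G).
Private balance = 15.2 - 24.2 = -9.0
Government balance (T - G) = 2.8
CA = -9.0 + 2.8 = -6.2

-6.2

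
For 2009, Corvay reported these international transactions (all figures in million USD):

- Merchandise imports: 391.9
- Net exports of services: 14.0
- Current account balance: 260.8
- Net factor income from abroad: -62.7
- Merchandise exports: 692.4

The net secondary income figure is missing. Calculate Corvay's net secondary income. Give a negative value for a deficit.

9.0

Current account = goods balance + services balance + net primary income + net secondary income
Sum of the known components = 251.8
Net secondary income = CA - (known components) = 260.8 - 251.8 = 9.0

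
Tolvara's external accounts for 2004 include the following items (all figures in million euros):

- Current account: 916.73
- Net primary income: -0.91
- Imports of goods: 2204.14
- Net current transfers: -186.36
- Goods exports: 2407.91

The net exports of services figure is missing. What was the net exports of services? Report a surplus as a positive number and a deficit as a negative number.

900.23

Current account = goods balance + services balance + net primary income + net secondary income
Sum of the known components = 16.50
Net exports of services = CA - (known components) = 916.73 - 16.50 = 900.23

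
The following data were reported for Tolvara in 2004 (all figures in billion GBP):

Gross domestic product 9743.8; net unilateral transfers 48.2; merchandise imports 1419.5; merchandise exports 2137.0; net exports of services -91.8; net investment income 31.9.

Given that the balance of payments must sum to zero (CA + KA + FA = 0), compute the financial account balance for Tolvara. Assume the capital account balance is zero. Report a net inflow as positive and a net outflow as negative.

-705.8

Goods balance = 2137.0 - 1419.5 = 717.5
Services balance = -91.8
Trade balance (goods + services) = 717.5 + (-91.8) = 625.7
Net primary income = 31.9
Net secondary income = 48.2
Current account = 625.7 + 31.9 + 48.2 = 705.8
Financial account = -(705.8) = -705.8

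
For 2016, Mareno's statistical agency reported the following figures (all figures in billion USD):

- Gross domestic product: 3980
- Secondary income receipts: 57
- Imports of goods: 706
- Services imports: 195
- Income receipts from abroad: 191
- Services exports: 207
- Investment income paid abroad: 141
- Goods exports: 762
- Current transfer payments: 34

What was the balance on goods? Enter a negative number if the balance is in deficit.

56

Goods balance = 762 - 706 = 56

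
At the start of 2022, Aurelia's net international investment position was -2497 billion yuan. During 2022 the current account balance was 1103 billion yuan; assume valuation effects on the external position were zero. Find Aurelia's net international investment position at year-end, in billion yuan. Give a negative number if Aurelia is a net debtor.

-1394

With no valuation effects, change in NIIP = current account = 1103
End-of-year NIIP = -2497 + 1103 = -1394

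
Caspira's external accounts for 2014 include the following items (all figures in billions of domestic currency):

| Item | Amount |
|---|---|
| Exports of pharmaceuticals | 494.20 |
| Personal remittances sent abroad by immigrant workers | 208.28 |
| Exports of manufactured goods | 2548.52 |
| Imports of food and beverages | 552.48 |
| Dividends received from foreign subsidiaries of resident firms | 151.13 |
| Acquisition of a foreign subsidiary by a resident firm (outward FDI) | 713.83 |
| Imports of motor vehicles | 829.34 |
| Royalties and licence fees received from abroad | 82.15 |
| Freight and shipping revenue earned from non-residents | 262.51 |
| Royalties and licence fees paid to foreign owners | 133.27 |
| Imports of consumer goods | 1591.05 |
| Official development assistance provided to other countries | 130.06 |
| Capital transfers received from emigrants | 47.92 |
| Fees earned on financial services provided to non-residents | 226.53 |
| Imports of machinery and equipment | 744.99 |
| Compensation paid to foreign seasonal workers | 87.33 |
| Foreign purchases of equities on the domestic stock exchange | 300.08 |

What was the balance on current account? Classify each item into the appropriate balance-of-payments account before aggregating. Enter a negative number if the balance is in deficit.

Goods: 2548.52 - 744.99 + 494.20 - 1591.05 - 552.48 - 829.34 = -675.14
Services: -133.27 + 226.53 + 262.51 + 82.15 = 437.92
Primary income: 151.13 - 87.33 = 63.80
Secondary income: -130.06 - 208.28 = -338.34
Current account = (-675.14) + 437.92 + 63.80 + (-338.34) = -511.76
(Excluded from the current account — financial account: acquisition of a foreign subsidiary by a resident firm (outward FDI) 713.83, foreign purchases of equities on the domestic stock exchange 300.08; capital account: capital transfers received from emigrants 47.92.)

-511.76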